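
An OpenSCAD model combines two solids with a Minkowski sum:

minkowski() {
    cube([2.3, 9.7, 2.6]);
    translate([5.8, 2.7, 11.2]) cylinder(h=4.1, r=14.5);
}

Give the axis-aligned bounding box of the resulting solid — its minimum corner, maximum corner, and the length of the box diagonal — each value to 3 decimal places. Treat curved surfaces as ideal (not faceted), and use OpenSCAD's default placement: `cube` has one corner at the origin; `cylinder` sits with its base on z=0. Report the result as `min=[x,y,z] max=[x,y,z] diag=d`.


A = translate([5.8, 2.7, 11.2]) cylinder(h=4.1, r=14.5) → bbox [-8.7,-11.8,11.2] .. [20.3,17.2,15.3]
B = cube([2.3, 9.7, 2.6]) → bbox [0,0,0] .. [2.3,9.7,2.6]
lo = A.lo+B.lo = [-8.7+0, -11.8+0, 11.2+0] = [-8.700,-11.800,11.200]
hi = A.hi+B.hi = [20.3+2.3, 17.2+9.7, 15.3+2.6] = [22.600,26.900,17.900]
diag = √(31.3²+38.7²+6.7²) = √2522.27 = 50.222

min=[-8.700,-11.800,11.200] max=[22.600,26.900,17.900] diag=50.222


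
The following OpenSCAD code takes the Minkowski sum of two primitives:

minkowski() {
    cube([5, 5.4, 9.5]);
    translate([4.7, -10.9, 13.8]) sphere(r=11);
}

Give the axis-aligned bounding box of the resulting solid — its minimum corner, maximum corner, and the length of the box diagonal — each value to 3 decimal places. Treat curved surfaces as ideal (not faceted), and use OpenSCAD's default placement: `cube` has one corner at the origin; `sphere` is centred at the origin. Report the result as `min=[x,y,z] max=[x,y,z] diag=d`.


min=[-6.300,-21.900,2.800] max=[20.700,5.500,34.300] diag=49.719

A = translate([4.7, -10.9, 13.8]) sphere(r=11) → bbox [-6.3,-21.9,2.8] .. [15.7,0.1,24.8]
B = cube([5, 5.4, 9.5]) → bbox [0,0,0] .. [5,5.4,9.5]
lo = A.lo+B.lo = [-6.3+0, -21.9+0, 2.8+0] = [-6.300,-21.900,2.800]
hi = A.hi+B.hi = [15.7+5, 0.1+5.4, 24.8+9.5] = [20.700,5.500,34.300]
diag = √(27²+27.4²+31.5²) = √2472.01 = 49.719


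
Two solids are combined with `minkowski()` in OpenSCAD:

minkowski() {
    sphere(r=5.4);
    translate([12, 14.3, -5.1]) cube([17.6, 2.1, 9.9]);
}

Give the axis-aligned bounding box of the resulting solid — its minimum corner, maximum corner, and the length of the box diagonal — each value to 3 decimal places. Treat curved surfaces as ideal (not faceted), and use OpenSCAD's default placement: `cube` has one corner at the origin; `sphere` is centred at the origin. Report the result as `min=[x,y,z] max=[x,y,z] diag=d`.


min=[6.600,8.900,-10.500] max=[35.000,21.800,10.200] diag=37.436

A = translate([12, 14.3, -5.1]) cube([17.6, 2.1, 9.9]) → bbox [12,14.3,-5.1] .. [29.6,16.4,4.8]
B = sphere(r=5.4) → bbox [-5.4,-5.4,-5.4] .. [5.4,5.4,5.4]
lo = A.lo+B.lo = [12-5.4, 14.3-5.4, -5.1-5.4] = [6.600,8.900,-10.500]
hi = A.hi+B.hi = [29.6+5.4, 16.4+5.4, 4.8+5.4] = [35.000,21.800,10.200]
diag = √(28.4²+12.9²+20.7²) = √1401.46 = 37.436


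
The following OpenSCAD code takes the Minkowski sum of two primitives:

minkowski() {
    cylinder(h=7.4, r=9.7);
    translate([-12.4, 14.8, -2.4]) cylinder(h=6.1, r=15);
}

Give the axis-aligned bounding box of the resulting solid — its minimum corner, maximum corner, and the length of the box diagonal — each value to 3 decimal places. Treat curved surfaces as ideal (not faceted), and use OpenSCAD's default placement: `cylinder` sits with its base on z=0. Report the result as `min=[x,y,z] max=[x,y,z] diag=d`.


A = translate([-12.4, 14.8, -2.4]) cylinder(h=6.1, r=15) → bbox [-27.4,-0.2,-2.4] .. [2.6,29.8,3.7]
B = cylinder(h=7.4, r=9.7) → bbox [-9.7,-9.7,0] .. [9.7,9.7,7.4]
lo = A.lo+B.lo = [-27.4-9.7, -0.2-9.7, -2.4+0] = [-37.100,-9.900,-2.400]
hi = A.hi+B.hi = [2.6+9.7, 29.8+9.7, 3.7+7.4] = [12.300,39.500,11.100]
diag = √(49.4²+49.4²+13.5²) = √5062.97 = 71.155

min=[-37.100,-9.900,-2.400] max=[12.300,39.500,11.100] diag=71.155


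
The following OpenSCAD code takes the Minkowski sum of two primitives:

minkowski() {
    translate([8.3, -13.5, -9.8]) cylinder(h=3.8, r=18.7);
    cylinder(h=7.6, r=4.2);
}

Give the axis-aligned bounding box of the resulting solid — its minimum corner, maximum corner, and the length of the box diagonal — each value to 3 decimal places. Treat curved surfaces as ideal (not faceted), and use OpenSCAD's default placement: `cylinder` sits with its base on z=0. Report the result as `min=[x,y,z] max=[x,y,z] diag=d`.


A = translate([8.3, -13.5, -9.8]) cylinder(h=3.8, r=18.7) → bbox [-10.4,-32.2,-9.8] .. [27,5.2,-6]
B = cylinder(h=7.6, r=4.2) → bbox [-4.2,-4.2,0] .. [4.2,4.2,7.6]
lo = A.lo+B.lo = [-10.4-4.2, -32.2-4.2, -9.8+0] = [-14.600,-36.400,-9.800]
hi = A.hi+B.hi = [27+4.2, 5.2+4.2, -6+7.6] = [31.200,9.400,1.600]
diag = √(45.8²+45.8²+11.4²) = √4325.24 = 65.767

min=[-14.600,-36.400,-9.800] max=[31.200,9.400,1.600] diag=65.767


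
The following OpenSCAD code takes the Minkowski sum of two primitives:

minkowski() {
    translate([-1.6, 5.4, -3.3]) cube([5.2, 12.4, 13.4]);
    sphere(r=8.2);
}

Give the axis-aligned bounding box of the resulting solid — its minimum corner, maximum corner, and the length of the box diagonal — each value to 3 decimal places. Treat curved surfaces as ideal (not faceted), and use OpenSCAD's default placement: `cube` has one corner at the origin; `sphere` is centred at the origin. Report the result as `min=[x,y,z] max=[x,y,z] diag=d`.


A = translate([-1.6, 5.4, -3.3]) cube([5.2, 12.4, 13.4]) → bbox [-1.6,5.4,-3.3] .. [3.6,17.8,10.1]
B = sphere(r=8.2) → bbox [-8.2,-8.2,-8.2] .. [8.2,8.2,8.2]
lo = A.lo+B.lo = [-1.6-8.2, 5.4-8.2, -3.3-8.2] = [-9.800,-2.800,-11.500]
hi = A.hi+B.hi = [3.6+8.2, 17.8+8.2, 10.1+8.2] = [11.800,26.000,18.300]
diag = √(21.6²+28.8²+29.8²) = √2184.04 = 46.734

min=[-9.800,-2.800,-11.500] max=[11.800,26.000,18.300] diag=46.734


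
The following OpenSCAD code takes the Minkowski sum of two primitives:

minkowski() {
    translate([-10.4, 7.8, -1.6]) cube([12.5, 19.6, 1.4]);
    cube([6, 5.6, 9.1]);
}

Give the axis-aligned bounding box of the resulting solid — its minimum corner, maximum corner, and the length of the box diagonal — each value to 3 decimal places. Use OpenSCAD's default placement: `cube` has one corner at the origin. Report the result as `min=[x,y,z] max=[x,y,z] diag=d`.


A = translate([-10.4, 7.8, -1.6]) cube([12.5, 19.6, 1.4]) → bbox [-10.4,7.8,-1.6] .. [2.1,27.4,-0.2]
B = cube([6, 5.6, 9.1]) → bbox [0,0,0] .. [6,5.6,9.1]
lo = A.lo+B.lo = [-10.4+0, 7.8+0, -1.6+0] = [-10.400,7.800,-1.600]
hi = A.hi+B.hi = [2.1+6, 27.4+5.6, -0.2+9.1] = [8.100,33.000,8.900]
diag = √(18.5²+25.2²+10.5²) = √1087.54 = 32.978

min=[-10.400,7.800,-1.600] max=[8.100,33.000,8.900] diag=32.978


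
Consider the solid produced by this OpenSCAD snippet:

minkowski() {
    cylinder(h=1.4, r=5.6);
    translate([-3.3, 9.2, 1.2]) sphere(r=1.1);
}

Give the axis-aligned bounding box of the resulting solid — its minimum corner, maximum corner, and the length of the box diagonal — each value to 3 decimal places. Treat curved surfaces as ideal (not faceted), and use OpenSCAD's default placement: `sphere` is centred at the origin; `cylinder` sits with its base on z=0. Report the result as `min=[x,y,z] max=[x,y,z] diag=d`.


min=[-10.000,2.500,0.100] max=[3.400,15.900,3.700] diag=19.289

A = translate([-3.3, 9.2, 1.2]) sphere(r=1.1) → bbox [-4.4,8.1,0.1] .. [-2.2,10.3,2.3]
B = cylinder(h=1.4, r=5.6) → bbox [-5.6,-5.6,0] .. [5.6,5.6,1.4]
lo = A.lo+B.lo = [-4.4-5.6, 8.1-5.6, 0.1+0] = [-10.000,2.500,0.100]
hi = A.hi+B.hi = [-2.2+5.6, 10.3+5.6, 2.3+1.4] = [3.400,15.900,3.700]
diag = √(13.4²+13.4²+3.6²) = √372.08 = 19.289


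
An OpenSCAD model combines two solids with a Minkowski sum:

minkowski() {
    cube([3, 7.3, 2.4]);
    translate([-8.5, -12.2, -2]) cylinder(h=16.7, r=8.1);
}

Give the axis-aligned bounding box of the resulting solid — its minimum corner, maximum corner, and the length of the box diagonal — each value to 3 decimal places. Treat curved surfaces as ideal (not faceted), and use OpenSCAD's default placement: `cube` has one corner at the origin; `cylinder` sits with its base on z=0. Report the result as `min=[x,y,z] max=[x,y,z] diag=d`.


min=[-16.600,-20.300,-2.000] max=[2.600,3.200,17.100] diag=35.857

A = translate([-8.5, -12.2, -2]) cylinder(h=16.7, r=8.1) → bbox [-16.6,-20.3,-2] .. [-0.4,-4.1,14.7]
B = cube([3, 7.3, 2.4]) → bbox [0,0,0] .. [3,7.3,2.4]
lo = A.lo+B.lo = [-16.6+0, -20.3+0, -2+0] = [-16.600,-20.300,-2.000]
hi = A.hi+B.hi = [-0.4+3, -4.1+7.3, 14.7+2.4] = [2.600,3.200,17.100]
diag = √(19.2²+23.5²+19.1²) = √1285.7 = 35.857


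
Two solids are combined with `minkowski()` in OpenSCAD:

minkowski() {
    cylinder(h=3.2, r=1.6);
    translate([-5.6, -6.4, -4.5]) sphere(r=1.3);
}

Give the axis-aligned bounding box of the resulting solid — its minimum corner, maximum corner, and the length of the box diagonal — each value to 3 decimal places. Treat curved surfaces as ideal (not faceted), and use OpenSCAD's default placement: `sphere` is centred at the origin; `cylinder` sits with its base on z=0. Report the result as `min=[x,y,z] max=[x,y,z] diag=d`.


A = translate([-5.6, -6.4, -4.5]) sphere(r=1.3) → bbox [-6.9,-7.7,-5.8] .. [-4.3,-5.1,-3.2]
B = cylinder(h=3.2, r=1.6) → bbox [-1.6,-1.6,0] .. [1.6,1.6,3.2]
lo = A.lo+B.lo = [-6.9-1.6, -7.7-1.6, -5.8+0] = [-8.500,-9.300,-5.800]
hi = A.hi+B.hi = [-4.3+1.6, -5.1+1.6, -3.2+3.2] = [-2.700,-3.500,0.000]
diag = √(5.8²+5.8²+5.8²) = √100.92 = 10.046

min=[-8.500,-9.300,-5.800] max=[-2.700,-3.500,0.000] diag=10.046


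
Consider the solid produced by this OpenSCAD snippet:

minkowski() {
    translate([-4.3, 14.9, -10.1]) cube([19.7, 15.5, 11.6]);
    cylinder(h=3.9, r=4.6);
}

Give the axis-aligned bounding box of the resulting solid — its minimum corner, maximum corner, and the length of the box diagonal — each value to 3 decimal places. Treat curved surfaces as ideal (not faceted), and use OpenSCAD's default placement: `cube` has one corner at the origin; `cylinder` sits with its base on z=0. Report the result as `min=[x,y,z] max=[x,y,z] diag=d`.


A = translate([-4.3, 14.9, -10.1]) cube([19.7, 15.5, 11.6]) → bbox [-4.3,14.9,-10.1] .. [15.4,30.4,1.5]
B = cylinder(h=3.9, r=4.6) → bbox [-4.6,-4.6,0] .. [4.6,4.6,3.9]
lo = A.lo+B.lo = [-4.3-4.6, 14.9-4.6, -10.1+0] = [-8.900,10.300,-10.100]
hi = A.hi+B.hi = [15.4+4.6, 30.4+4.6, 1.5+3.9] = [20.000,35.000,5.400]
diag = √(28.9²+24.7²+15.5²) = √1685.55 = 41.055

min=[-8.900,10.300,-10.100] max=[20.000,35.000,5.400] diag=41.055


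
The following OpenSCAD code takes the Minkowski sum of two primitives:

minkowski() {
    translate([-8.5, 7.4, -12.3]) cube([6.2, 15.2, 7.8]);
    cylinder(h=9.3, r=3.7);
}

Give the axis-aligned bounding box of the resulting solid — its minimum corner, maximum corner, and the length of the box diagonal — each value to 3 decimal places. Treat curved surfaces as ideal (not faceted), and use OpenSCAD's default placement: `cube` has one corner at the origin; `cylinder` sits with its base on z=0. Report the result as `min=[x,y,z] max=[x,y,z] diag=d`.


A = translate([-8.5, 7.4, -12.3]) cube([6.2, 15.2, 7.8]) → bbox [-8.5,7.4,-12.3] .. [-2.3,22.6,-4.5]
B = cylinder(h=9.3, r=3.7) → bbox [-3.7,-3.7,0] .. [3.7,3.7,9.3]
lo = A.lo+B.lo = [-8.5-3.7, 7.4-3.7, -12.3+0] = [-12.200,3.700,-12.300]
hi = A.hi+B.hi = [-2.3+3.7, 22.6+3.7, -4.5+9.3] = [1.400,26.300,4.800]
diag = √(13.6²+22.6²+17.1²) = √988.13 = 31.435

min=[-12.200,3.700,-12.300] max=[1.400,26.300,4.800] diag=31.435


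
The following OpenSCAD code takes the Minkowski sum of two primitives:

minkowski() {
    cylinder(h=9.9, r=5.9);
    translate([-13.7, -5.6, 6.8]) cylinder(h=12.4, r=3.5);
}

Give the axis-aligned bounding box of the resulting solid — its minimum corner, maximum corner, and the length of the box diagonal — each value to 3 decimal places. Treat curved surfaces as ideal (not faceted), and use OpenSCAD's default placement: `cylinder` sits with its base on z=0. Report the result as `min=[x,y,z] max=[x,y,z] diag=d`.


A = translate([-13.7, -5.6, 6.8]) cylinder(h=12.4, r=3.5) → bbox [-17.2,-9.1,6.8] .. [-10.2,-2.1,19.2]
B = cylinder(h=9.9, r=5.9) → bbox [-5.9,-5.9,0] .. [5.9,5.9,9.9]
lo = A.lo+B.lo = [-17.2-5.9, -9.1-5.9, 6.8+0] = [-23.100,-15.000,6.800]
hi = A.hi+B.hi = [-10.2+5.9, -2.1+5.9, 19.2+9.9] = [-4.300,3.800,29.100]
diag = √(18.8²+18.8²+22.3²) = √1204.17 = 34.701

min=[-23.100,-15.000,6.800] max=[-4.300,3.800,29.100] diag=34.701


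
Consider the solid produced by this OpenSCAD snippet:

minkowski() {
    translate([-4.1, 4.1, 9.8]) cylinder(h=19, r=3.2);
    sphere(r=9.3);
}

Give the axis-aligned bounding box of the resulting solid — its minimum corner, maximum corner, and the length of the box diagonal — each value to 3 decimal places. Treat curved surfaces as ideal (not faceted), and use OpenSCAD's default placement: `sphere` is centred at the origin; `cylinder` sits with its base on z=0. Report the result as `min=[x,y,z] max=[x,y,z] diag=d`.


A = translate([-4.1, 4.1, 9.8]) cylinder(h=19, r=3.2) → bbox [-7.3,0.9,9.8] .. [-0.9,7.3,28.8]
B = sphere(r=9.3) → bbox [-9.3,-9.3,-9.3] .. [9.3,9.3,9.3]
lo = A.lo+B.lo = [-7.3-9.3, 0.9-9.3, 9.8-9.3] = [-16.600,-8.400,0.500]
hi = A.hi+B.hi = [-0.9+9.3, 7.3+9.3, 28.8+9.3] = [8.400,16.600,38.100]
diag = √(25²+25²+37.6²) = √2663.76 = 51.612

min=[-16.600,-8.400,0.500] max=[8.400,16.600,38.100] diag=51.612


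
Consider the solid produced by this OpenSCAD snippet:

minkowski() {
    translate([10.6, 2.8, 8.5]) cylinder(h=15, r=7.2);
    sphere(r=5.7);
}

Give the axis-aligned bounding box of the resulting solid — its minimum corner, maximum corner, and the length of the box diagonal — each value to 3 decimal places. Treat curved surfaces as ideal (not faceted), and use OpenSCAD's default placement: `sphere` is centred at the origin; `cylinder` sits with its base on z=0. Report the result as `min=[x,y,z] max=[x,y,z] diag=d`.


A = translate([10.6, 2.8, 8.5]) cylinder(h=15, r=7.2) → bbox [3.4,-4.4,8.5] .. [17.8,10,23.5]
B = sphere(r=5.7) → bbox [-5.7,-5.7,-5.7] .. [5.7,5.7,5.7]
lo = A.lo+B.lo = [3.4-5.7, -4.4-5.7, 8.5-5.7] = [-2.300,-10.100,2.800]
hi = A.hi+B.hi = [17.8+5.7, 10+5.7, 23.5+5.7] = [23.500,15.700,29.200]
diag = √(25.8²+25.8²+26.4²) = √2028.24 = 45.036

min=[-2.300,-10.100,2.800] max=[23.500,15.700,29.200] diag=45.036


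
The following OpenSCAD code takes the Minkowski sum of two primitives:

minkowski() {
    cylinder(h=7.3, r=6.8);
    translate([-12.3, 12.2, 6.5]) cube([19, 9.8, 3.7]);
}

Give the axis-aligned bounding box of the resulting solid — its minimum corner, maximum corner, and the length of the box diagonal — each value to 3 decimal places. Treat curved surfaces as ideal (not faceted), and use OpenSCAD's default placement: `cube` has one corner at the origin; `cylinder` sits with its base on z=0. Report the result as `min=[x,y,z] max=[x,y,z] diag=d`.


A = translate([-12.3, 12.2, 6.5]) cube([19, 9.8, 3.7]) → bbox [-12.3,12.2,6.5] .. [6.7,22,10.2]
B = cylinder(h=7.3, r=6.8) → bbox [-6.8,-6.8,0] .. [6.8,6.8,7.3]
lo = A.lo+B.lo = [-12.3-6.8, 12.2-6.8, 6.5+0] = [-19.100,5.400,6.500]
hi = A.hi+B.hi = [6.7+6.8, 22+6.8, 10.2+7.3] = [13.500,28.800,17.500]
diag = √(32.6²+23.4²+11²) = √1731.32 = 41.609

min=[-19.100,5.400,6.500] max=[13.500,28.800,17.500] diag=41.609


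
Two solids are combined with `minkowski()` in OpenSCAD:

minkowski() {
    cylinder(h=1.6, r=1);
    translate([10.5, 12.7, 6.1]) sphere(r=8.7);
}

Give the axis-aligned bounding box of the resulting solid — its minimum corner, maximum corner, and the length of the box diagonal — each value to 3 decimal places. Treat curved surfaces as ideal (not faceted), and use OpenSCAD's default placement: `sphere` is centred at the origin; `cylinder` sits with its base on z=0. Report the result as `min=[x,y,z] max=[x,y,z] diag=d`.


A = translate([10.5, 12.7, 6.1]) sphere(r=8.7) → bbox [1.8,4,-2.6] .. [19.2,21.4,14.8]
B = cylinder(h=1.6, r=1) → bbox [-1,-1,0] .. [1,1,1.6]
lo = A.lo+B.lo = [1.8-1, 4-1, -2.6+0] = [0.800,3.000,-2.600]
hi = A.hi+B.hi = [19.2+1, 21.4+1, 14.8+1.6] = [20.200,22.400,16.400]
diag = √(19.4²+19.4²+19²) = √1113.72 = 33.372

min=[0.800,3.000,-2.600] max=[20.200,22.400,16.400] diag=33.372


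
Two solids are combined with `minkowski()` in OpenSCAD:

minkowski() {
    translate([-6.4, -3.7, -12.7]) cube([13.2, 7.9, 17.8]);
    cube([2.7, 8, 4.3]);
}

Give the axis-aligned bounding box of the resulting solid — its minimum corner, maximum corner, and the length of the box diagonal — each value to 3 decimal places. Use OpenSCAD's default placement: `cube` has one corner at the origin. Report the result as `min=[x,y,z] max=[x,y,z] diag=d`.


min=[-6.400,-3.700,-12.700] max=[9.500,12.200,9.400] diag=31.528

A = translate([-6.4, -3.7, -12.7]) cube([13.2, 7.9, 17.8]) → bbox [-6.4,-3.7,-12.7] .. [6.8,4.2,5.1]
B = cube([2.7, 8, 4.3]) → bbox [0,0,0] .. [2.7,8,4.3]
lo = A.lo+B.lo = [-6.4+0, -3.7+0, -12.7+0] = [-6.400,-3.700,-12.700]
hi = A.hi+B.hi = [6.8+2.7, 4.2+8, 5.1+4.3] = [9.500,12.200,9.400]
diag = √(15.9²+15.9²+22.1²) = √994.03 = 31.528


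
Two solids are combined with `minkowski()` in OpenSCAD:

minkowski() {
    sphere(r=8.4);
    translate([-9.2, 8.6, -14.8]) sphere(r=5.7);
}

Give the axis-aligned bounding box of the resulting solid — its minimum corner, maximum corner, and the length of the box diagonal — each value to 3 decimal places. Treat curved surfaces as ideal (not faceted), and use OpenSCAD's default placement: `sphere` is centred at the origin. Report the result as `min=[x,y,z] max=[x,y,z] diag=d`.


A = translate([-9.2, 8.6, -14.8]) sphere(r=5.7) → bbox [-14.9,2.9,-20.5] .. [-3.5,14.3,-9.1]
B = sphere(r=8.4) → bbox [-8.4,-8.4,-8.4] .. [8.4,8.4,8.4]
lo = A.lo+B.lo = [-14.9-8.4, 2.9-8.4, -20.5-8.4] = [-23.300,-5.500,-28.900]
hi = A.hi+B.hi = [-3.5+8.4, 14.3+8.4, -9.1+8.4] = [4.900,22.700,-0.700]
diag = √(28.2²+28.2²+28.2²) = √2385.72 = 48.844

min=[-23.300,-5.500,-28.900] max=[4.900,22.700,-0.700] diag=48.844


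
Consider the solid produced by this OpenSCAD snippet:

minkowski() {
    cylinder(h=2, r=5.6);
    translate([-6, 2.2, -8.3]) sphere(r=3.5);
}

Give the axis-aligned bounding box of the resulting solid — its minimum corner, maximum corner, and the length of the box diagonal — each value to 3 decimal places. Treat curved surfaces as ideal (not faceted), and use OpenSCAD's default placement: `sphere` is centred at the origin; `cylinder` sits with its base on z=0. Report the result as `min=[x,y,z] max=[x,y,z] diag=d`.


A = translate([-6, 2.2, -8.3]) sphere(r=3.5) → bbox [-9.5,-1.3,-11.8] .. [-2.5,5.7,-4.8]
B = cylinder(h=2, r=5.6) → bbox [-5.6,-5.6,0] .. [5.6,5.6,2]
lo = A.lo+B.lo = [-9.5-5.6, -1.3-5.6, -11.8+0] = [-15.100,-6.900,-11.800]
hi = A.hi+B.hi = [-2.5+5.6, 5.7+5.6, -4.8+2] = [3.100,11.300,-2.800]
diag = √(18.2²+18.2²+9²) = √743.48 = 27.267

min=[-15.100,-6.900,-11.800] max=[3.100,11.300,-2.800] diag=27.267


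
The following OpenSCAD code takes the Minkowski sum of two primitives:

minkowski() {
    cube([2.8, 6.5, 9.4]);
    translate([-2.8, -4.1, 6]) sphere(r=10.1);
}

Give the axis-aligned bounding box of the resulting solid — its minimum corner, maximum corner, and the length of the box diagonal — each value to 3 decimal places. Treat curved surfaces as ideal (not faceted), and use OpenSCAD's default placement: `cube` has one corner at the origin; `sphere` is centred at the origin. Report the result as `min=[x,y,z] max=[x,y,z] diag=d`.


A = translate([-2.8, -4.1, 6]) sphere(r=10.1) → bbox [-12.9,-14.2,-4.1] .. [7.3,6,16.1]
B = cube([2.8, 6.5, 9.4]) → bbox [0,0,0] .. [2.8,6.5,9.4]
lo = A.lo+B.lo = [-12.9+0, -14.2+0, -4.1+0] = [-12.900,-14.200,-4.100]
hi = A.hi+B.hi = [7.3+2.8, 6+6.5, 16.1+9.4] = [10.100,12.500,25.500]
diag = √(23²+26.7²+29.6²) = √2118.05 = 46.022

min=[-12.900,-14.200,-4.100] max=[10.100,12.500,25.500] diag=46.022


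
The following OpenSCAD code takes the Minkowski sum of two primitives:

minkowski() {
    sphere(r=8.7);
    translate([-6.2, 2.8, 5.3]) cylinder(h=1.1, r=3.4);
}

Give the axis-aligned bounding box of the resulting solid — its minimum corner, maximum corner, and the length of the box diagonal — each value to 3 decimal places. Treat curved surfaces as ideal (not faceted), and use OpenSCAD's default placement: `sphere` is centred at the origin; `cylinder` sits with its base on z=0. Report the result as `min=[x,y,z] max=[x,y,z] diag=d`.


A = translate([-6.2, 2.8, 5.3]) cylinder(h=1.1, r=3.4) → bbox [-9.6,-0.6,5.3] .. [-2.8,6.2,6.4]
B = sphere(r=8.7) → bbox [-8.7,-8.7,-8.7] .. [8.7,8.7,8.7]
lo = A.lo+B.lo = [-9.6-8.7, -0.6-8.7, 5.3-8.7] = [-18.300,-9.300,-3.400]
hi = A.hi+B.hi = [-2.8+8.7, 6.2+8.7, 6.4+8.7] = [5.900,14.900,15.100]
diag = √(24.2²+24.2²+18.5²) = √1513.53 = 38.904

min=[-18.300,-9.300,-3.400] max=[5.900,14.900,15.100] diag=38.904


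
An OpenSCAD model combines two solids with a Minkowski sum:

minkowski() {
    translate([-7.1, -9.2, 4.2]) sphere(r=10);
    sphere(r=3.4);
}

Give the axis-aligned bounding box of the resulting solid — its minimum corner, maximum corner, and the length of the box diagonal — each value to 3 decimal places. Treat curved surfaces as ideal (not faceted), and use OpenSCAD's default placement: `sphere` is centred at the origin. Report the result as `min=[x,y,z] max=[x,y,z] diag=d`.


A = translate([-7.1, -9.2, 4.2]) sphere(r=10) → bbox [-17.1,-19.2,-5.8] .. [2.9,0.8,14.2]
B = sphere(r=3.4) → bbox [-3.4,-3.4,-3.4] .. [3.4,3.4,3.4]
lo = A.lo+B.lo = [-17.1-3.4, -19.2-3.4, -5.8-3.4] = [-20.500,-22.600,-9.200]
hi = A.hi+B.hi = [2.9+3.4, 0.8+3.4, 14.2+3.4] = [6.300,4.200,17.600]
diag = √(26.8²+26.8²+26.8²) = √2154.72 = 46.419

min=[-20.500,-22.600,-9.200] max=[6.300,4.200,17.600] diag=46.419


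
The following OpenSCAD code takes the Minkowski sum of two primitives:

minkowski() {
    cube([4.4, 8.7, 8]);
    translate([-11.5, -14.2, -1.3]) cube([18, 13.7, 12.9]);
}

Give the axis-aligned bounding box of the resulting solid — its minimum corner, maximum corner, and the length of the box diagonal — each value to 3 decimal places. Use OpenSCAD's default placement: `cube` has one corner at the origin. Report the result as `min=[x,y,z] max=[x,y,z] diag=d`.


A = translate([-11.5, -14.2, -1.3]) cube([18, 13.7, 12.9]) → bbox [-11.5,-14.2,-1.3] .. [6.5,-0.5,11.6]
B = cube([4.4, 8.7, 8]) → bbox [0,0,0] .. [4.4,8.7,8]
lo = A.lo+B.lo = [-11.5+0, -14.2+0, -1.3+0] = [-11.500,-14.200,-1.300]
hi = A.hi+B.hi = [6.5+4.4, -0.5+8.7, 11.6+8] = [10.900,8.200,19.600]
diag = √(22.4²+22.4²+20.9²) = √1440.33 = 37.952

min=[-11.500,-14.200,-1.300] max=[10.900,8.200,19.600] diag=37.952


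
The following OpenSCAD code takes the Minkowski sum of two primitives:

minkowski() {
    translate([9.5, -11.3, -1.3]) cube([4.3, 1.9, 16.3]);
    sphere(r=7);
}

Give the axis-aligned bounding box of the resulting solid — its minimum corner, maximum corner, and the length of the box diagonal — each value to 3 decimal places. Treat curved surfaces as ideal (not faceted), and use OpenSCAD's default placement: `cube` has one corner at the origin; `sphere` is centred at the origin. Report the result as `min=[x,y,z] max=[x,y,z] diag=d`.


A = translate([9.5, -11.3, -1.3]) cube([4.3, 1.9, 16.3]) → bbox [9.5,-11.3,-1.3] .. [13.8,-9.4,15]
B = sphere(r=7) → bbox [-7,-7,-7] .. [7,7,7]
lo = A.lo+B.lo = [9.5-7, -11.3-7, -1.3-7] = [2.500,-18.300,-8.300]
hi = A.hi+B.hi = [13.8+7, -9.4+7, 15+7] = [20.800,-2.400,22.000]
diag = √(18.3²+15.9²+30.3²) = √1505.79 = 38.805

min=[2.500,-18.300,-8.300] max=[20.800,-2.400,22.000] diag=38.805


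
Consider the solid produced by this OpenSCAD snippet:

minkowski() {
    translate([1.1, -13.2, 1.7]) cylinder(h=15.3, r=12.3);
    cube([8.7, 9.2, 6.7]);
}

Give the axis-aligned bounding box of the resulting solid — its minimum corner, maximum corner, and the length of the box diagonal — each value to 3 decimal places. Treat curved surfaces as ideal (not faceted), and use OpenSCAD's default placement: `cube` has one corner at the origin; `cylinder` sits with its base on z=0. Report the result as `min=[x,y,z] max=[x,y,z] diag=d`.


A = translate([1.1, -13.2, 1.7]) cylinder(h=15.3, r=12.3) → bbox [-11.2,-25.5,1.7] .. [13.4,-0.9,17]
B = cube([8.7, 9.2, 6.7]) → bbox [0,0,0] .. [8.7,9.2,6.7]
lo = A.lo+B.lo = [-11.2+0, -25.5+0, 1.7+0] = [-11.200,-25.500,1.700]
hi = A.hi+B.hi = [13.4+8.7, -0.9+9.2, 17+6.7] = [22.100,8.300,23.700]
diag = √(33.3²+33.8²+22²) = √2735.33 = 52.300

min=[-11.200,-25.500,1.700] max=[22.100,8.300,23.700] diag=52.300


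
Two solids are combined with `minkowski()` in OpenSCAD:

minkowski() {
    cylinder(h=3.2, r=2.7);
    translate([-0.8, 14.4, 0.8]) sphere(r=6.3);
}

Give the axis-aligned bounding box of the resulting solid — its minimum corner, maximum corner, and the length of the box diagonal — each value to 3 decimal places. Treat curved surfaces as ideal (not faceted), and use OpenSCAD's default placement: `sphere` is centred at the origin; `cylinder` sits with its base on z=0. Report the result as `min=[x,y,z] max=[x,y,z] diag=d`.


A = translate([-0.8, 14.4, 0.8]) sphere(r=6.3) → bbox [-7.1,8.1,-5.5] .. [5.5,20.7,7.1]
B = cylinder(h=3.2, r=2.7) → bbox [-2.7,-2.7,0] .. [2.7,2.7,3.2]
lo = A.lo+B.lo = [-7.1-2.7, 8.1-2.7, -5.5+0] = [-9.800,5.400,-5.500]
hi = A.hi+B.hi = [5.5+2.7, 20.7+2.7, 7.1+3.2] = [8.200,23.400,10.300]
diag = √(18²+18²+15.8²) = √897.64 = 29.961

min=[-9.800,5.400,-5.500] max=[8.200,23.400,10.300] diag=29.961


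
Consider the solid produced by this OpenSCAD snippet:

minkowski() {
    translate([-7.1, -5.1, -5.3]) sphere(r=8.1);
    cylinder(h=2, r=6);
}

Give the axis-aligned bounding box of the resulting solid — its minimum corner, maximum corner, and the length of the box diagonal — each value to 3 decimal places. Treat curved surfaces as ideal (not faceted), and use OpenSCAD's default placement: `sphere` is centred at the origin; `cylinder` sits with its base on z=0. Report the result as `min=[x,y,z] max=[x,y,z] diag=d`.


A = translate([-7.1, -5.1, -5.3]) sphere(r=8.1) → bbox [-15.2,-13.2,-13.4] .. [1,3,2.8]
B = cylinder(h=2, r=6) → bbox [-6,-6,0] .. [6,6,2]
lo = A.lo+B.lo = [-15.2-6, -13.2-6, -13.4+0] = [-21.200,-19.200,-13.400]
hi = A.hi+B.hi = [1+6, 3+6, 2.8+2] = [7.000,9.000,4.800]
diag = √(28.2²+28.2²+18.2²) = √1921.72 = 43.837

min=[-21.200,-19.200,-13.400] max=[7.000,9.000,4.800] diag=43.837


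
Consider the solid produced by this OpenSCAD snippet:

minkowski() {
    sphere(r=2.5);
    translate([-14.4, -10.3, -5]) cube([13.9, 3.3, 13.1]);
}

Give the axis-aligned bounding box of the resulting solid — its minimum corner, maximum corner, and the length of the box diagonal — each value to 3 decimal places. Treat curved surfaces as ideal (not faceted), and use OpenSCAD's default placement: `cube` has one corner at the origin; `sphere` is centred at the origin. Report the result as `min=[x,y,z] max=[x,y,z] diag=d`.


min=[-16.900,-12.800,-7.500] max=[2.000,-4.500,10.600] diag=27.454

A = translate([-14.4, -10.3, -5]) cube([13.9, 3.3, 13.1]) → bbox [-14.4,-10.3,-5] .. [-0.5,-7,8.1]
B = sphere(r=2.5) → bbox [-2.5,-2.5,-2.5] .. [2.5,2.5,2.5]
lo = A.lo+B.lo = [-14.4-2.5, -10.3-2.5, -5-2.5] = [-16.900,-12.800,-7.500]
hi = A.hi+B.hi = [-0.5+2.5, -7+2.5, 8.1+2.5] = [2.000,-4.500,10.600]
diag = √(18.9²+8.3²+18.1²) = √753.71 = 27.454


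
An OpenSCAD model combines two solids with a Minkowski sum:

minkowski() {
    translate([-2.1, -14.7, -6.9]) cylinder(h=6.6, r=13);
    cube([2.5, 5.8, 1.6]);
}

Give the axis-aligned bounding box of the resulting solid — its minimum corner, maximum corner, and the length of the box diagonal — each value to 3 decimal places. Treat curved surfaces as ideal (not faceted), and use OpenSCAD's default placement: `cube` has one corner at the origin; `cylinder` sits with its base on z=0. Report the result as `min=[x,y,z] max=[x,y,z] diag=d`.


A = translate([-2.1, -14.7, -6.9]) cylinder(h=6.6, r=13) → bbox [-15.1,-27.7,-6.9] .. [10.9,-1.7,-0.3]
B = cube([2.5, 5.8, 1.6]) → bbox [0,0,0] .. [2.5,5.8,1.6]
lo = A.lo+B.lo = [-15.1+0, -27.7+0, -6.9+0] = [-15.100,-27.700,-6.900]
hi = A.hi+B.hi = [10.9+2.5, -1.7+5.8, -0.3+1.6] = [13.400,4.100,1.300]
diag = √(28.5²+31.8²+8.2²) = √1890.73 = 43.483

min=[-15.100,-27.700,-6.900] max=[13.400,4.100,1.300] diag=43.483


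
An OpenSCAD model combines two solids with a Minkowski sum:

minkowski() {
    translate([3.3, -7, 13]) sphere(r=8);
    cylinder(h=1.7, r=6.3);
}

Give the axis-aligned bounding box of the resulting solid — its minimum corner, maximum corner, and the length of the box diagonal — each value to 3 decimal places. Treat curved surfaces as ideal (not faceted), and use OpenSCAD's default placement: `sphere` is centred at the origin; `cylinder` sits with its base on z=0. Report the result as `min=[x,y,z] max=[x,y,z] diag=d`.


min=[-11.000,-21.300,5.000] max=[17.600,7.300,22.700] diag=44.150

A = translate([3.3, -7, 13]) sphere(r=8) → bbox [-4.7,-15,5] .. [11.3,1,21]
B = cylinder(h=1.7, r=6.3) → bbox [-6.3,-6.3,0] .. [6.3,6.3,1.7]
lo = A.lo+B.lo = [-4.7-6.3, -15-6.3, 5+0] = [-11.000,-21.300,5.000]
hi = A.hi+B.hi = [11.3+6.3, 1+6.3, 21+1.7] = [17.600,7.300,22.700]
diag = √(28.6²+28.6²+17.7²) = √1949.21 = 44.150


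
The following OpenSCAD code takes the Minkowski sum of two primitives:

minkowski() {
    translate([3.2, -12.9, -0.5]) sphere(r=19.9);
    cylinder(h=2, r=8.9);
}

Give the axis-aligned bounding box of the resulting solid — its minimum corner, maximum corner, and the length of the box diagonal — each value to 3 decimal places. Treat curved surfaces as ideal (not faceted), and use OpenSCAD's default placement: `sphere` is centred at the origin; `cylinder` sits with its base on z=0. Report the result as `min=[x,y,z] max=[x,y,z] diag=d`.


A = translate([3.2, -12.9, -0.5]) sphere(r=19.9) → bbox [-16.7,-32.8,-20.4] .. [23.1,7,19.4]
B = cylinder(h=2, r=8.9) → bbox [-8.9,-8.9,0] .. [8.9,8.9,2]
lo = A.lo+B.lo = [-16.7-8.9, -32.8-8.9, -20.4+0] = [-25.600,-41.700,-20.400]
hi = A.hi+B.hi = [23.1+8.9, 7+8.9, 19.4+2] = [32.000,15.900,21.400]
diag = √(57.6²+57.6²+41.8²) = √8382.76 = 91.557

min=[-25.600,-41.700,-20.400] max=[32.000,15.900,21.400] diag=91.557


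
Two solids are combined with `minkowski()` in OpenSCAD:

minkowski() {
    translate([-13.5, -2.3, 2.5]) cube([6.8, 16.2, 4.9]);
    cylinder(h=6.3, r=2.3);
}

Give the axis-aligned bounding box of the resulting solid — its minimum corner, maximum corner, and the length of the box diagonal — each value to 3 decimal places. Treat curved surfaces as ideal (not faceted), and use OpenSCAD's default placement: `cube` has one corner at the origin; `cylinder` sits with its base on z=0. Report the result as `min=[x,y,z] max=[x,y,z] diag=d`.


min=[-15.800,-4.600,2.500] max=[-4.400,16.200,13.700] diag=26.231

A = translate([-13.5, -2.3, 2.5]) cube([6.8, 16.2, 4.9]) → bbox [-13.5,-2.3,2.5] .. [-6.7,13.9,7.4]
B = cylinder(h=6.3, r=2.3) → bbox [-2.3,-2.3,0] .. [2.3,2.3,6.3]
lo = A.lo+B.lo = [-13.5-2.3, -2.3-2.3, 2.5+0] = [-15.800,-4.600,2.500]
hi = A.hi+B.hi = [-6.7+2.3, 13.9+2.3, 7.4+6.3] = [-4.400,16.200,13.700]
diag = √(11.4²+20.8²+11.2²) = √688.04 = 26.231


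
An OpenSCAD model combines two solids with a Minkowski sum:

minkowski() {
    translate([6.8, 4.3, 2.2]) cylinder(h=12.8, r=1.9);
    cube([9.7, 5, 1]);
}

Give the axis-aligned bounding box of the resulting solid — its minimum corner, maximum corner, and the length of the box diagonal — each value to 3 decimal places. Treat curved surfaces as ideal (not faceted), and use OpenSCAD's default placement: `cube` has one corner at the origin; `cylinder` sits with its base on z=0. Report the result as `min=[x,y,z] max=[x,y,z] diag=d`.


min=[4.900,2.400,2.200] max=[18.400,11.200,16.000] diag=21.216

A = translate([6.8, 4.3, 2.2]) cylinder(h=12.8, r=1.9) → bbox [4.9,2.4,2.2] .. [8.7,6.2,15]
B = cube([9.7, 5, 1]) → bbox [0,0,0] .. [9.7,5,1]
lo = A.lo+B.lo = [4.9+0, 2.4+0, 2.2+0] = [4.900,2.400,2.200]
hi = A.hi+B.hi = [8.7+9.7, 6.2+5, 15+1] = [18.400,11.200,16.000]
diag = √(13.5²+8.8²+13.8²) = √450.13 = 21.216


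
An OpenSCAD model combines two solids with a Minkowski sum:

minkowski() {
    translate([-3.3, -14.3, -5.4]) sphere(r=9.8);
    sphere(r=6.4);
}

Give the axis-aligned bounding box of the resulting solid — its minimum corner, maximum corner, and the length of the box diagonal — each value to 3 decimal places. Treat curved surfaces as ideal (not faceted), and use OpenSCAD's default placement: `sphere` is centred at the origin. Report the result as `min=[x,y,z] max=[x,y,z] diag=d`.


A = translate([-3.3, -14.3, -5.4]) sphere(r=9.8) → bbox [-13.1,-24.1,-15.2] .. [6.5,-4.5,4.4]
B = sphere(r=6.4) → bbox [-6.4,-6.4,-6.4] .. [6.4,6.4,6.4]
lo = A.lo+B.lo = [-13.1-6.4, -24.1-6.4, -15.2-6.4] = [-19.500,-30.500,-21.600]
hi = A.hi+B.hi = [6.5+6.4, -4.5+6.4, 4.4+6.4] = [12.900,1.900,10.800]
diag = √(32.4²+32.4²+32.4²) = √3149.28 = 56.118

min=[-19.500,-30.500,-21.600] max=[12.900,1.900,10.800] diag=56.118


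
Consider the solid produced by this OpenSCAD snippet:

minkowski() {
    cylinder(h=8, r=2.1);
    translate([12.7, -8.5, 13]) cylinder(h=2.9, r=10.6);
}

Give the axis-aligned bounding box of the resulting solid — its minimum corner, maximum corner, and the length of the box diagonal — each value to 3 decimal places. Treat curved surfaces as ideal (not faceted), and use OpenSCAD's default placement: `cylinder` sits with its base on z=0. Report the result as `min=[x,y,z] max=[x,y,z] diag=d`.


A = translate([12.7, -8.5, 13]) cylinder(h=2.9, r=10.6) → bbox [2.1,-19.1,13] .. [23.3,2.1,15.9]
B = cylinder(h=8, r=2.1) → bbox [-2.1,-2.1,0] .. [2.1,2.1,8]
lo = A.lo+B.lo = [2.1-2.1, -19.1-2.1, 13+0] = [0.000,-21.200,13.000]
hi = A.hi+B.hi = [23.3+2.1, 2.1+2.1, 15.9+8] = [25.400,4.200,23.900]
diag = √(25.4²+25.4²+10.9²) = √1409.13 = 37.538

min=[0.000,-21.200,13.000] max=[25.400,4.200,23.900] diag=37.538


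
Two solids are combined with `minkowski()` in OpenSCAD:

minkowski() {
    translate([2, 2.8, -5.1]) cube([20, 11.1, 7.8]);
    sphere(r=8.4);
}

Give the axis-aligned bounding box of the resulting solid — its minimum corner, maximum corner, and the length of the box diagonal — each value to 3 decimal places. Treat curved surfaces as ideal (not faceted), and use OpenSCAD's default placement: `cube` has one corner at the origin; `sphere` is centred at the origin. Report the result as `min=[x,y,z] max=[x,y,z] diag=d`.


min=[-6.400,-5.600,-13.500] max=[30.400,22.300,11.100] diag=52.324

A = translate([2, 2.8, -5.1]) cube([20, 11.1, 7.8]) → bbox [2,2.8,-5.1] .. [22,13.9,2.7]
B = sphere(r=8.4) → bbox [-8.4,-8.4,-8.4] .. [8.4,8.4,8.4]
lo = A.lo+B.lo = [2-8.4, 2.8-8.4, -5.1-8.4] = [-6.400,-5.600,-13.500]
hi = A.hi+B.hi = [22+8.4, 13.9+8.4, 2.7+8.4] = [30.400,22.300,11.100]
diag = √(36.8²+27.9²+24.6²) = √2737.81 = 52.324


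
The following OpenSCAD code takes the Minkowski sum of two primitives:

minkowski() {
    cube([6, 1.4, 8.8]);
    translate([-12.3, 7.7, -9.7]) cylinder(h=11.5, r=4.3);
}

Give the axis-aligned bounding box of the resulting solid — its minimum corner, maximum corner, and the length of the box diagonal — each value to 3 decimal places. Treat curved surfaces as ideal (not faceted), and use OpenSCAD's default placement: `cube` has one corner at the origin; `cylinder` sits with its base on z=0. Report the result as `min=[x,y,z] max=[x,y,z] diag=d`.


A = translate([-12.3, 7.7, -9.7]) cylinder(h=11.5, r=4.3) → bbox [-16.6,3.4,-9.7] .. [-8,12,1.8]
B = cube([6, 1.4, 8.8]) → bbox [0,0,0] .. [6,1.4,8.8]
lo = A.lo+B.lo = [-16.6+0, 3.4+0, -9.7+0] = [-16.600,3.400,-9.700]
hi = A.hi+B.hi = [-8+6, 12+1.4, 1.8+8.8] = [-2.000,13.400,10.600]
diag = √(14.6²+10²+20.3²) = √725.25 = 26.930

min=[-16.600,3.400,-9.700] max=[-2.000,13.400,10.600] diag=26.930


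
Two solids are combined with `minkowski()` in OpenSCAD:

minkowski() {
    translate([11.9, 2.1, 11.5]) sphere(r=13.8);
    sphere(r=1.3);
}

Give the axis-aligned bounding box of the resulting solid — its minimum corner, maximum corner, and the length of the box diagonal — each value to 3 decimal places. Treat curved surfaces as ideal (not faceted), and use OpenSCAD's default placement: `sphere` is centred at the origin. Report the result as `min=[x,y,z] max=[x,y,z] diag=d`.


A = translate([11.9, 2.1, 11.5]) sphere(r=13.8) → bbox [-1.9,-11.7,-2.3] .. [25.7,15.9,25.3]
B = sphere(r=1.3) → bbox [-1.3,-1.3,-1.3] .. [1.3,1.3,1.3]
lo = A.lo+B.lo = [-1.9-1.3, -11.7-1.3, -2.3-1.3] = [-3.200,-13.000,-3.600]
hi = A.hi+B.hi = [25.7+1.3, 15.9+1.3, 25.3+1.3] = [27.000,17.200,26.600]
diag = √(30.2²+30.2²+30.2²) = √2736.12 = 52.308

min=[-3.200,-13.000,-3.600] max=[27.000,17.200,26.600] diag=52.308


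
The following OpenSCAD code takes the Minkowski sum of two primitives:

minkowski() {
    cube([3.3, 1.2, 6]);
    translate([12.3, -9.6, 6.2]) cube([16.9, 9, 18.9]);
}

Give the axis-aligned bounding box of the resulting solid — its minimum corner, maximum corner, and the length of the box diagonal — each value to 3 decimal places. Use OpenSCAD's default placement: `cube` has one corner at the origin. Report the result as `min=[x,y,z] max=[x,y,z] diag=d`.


min=[12.300,-9.600,6.200] max=[32.500,0.600,31.100] diag=33.647

A = translate([12.3, -9.6, 6.2]) cube([16.9, 9, 18.9]) → bbox [12.3,-9.6,6.2] .. [29.2,-0.6,25.1]
B = cube([3.3, 1.2, 6]) → bbox [0,0,0] .. [3.3,1.2,6]
lo = A.lo+B.lo = [12.3+0, -9.6+0, 6.2+0] = [12.300,-9.600,6.200]
hi = A.hi+B.hi = [29.2+3.3, -0.6+1.2, 25.1+6] = [32.500,0.600,31.100]
diag = √(20.2²+10.2²+24.9²) = √1132.09 = 33.647


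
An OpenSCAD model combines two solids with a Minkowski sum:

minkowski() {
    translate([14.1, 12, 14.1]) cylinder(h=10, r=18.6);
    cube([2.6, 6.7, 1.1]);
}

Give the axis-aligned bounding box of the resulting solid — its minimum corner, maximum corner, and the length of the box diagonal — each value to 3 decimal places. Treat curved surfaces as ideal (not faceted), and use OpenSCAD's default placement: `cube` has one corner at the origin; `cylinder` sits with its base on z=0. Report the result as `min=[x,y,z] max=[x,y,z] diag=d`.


min=[-4.500,-6.600,14.100] max=[35.300,37.300,25.200] diag=60.286

A = translate([14.1, 12, 14.1]) cylinder(h=10, r=18.6) → bbox [-4.5,-6.6,14.1] .. [32.7,30.6,24.1]
B = cube([2.6, 6.7, 1.1]) → bbox [0,0,0] .. [2.6,6.7,1.1]
lo = A.lo+B.lo = [-4.5+0, -6.6+0, 14.1+0] = [-4.500,-6.600,14.100]
hi = A.hi+B.hi = [32.7+2.6, 30.6+6.7, 24.1+1.1] = [35.300,37.300,25.200]
diag = √(39.8²+43.9²+11.1²) = √3634.46 = 60.286


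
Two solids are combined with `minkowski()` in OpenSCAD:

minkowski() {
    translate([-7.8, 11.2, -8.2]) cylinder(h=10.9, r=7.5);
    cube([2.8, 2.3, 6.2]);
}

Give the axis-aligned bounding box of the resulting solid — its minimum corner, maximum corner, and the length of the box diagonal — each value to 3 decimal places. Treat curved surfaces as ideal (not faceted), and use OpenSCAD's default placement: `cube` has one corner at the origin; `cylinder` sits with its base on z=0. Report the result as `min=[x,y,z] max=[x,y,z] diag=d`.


min=[-15.300,3.700,-8.200] max=[2.500,21.000,8.900] diag=30.142

A = translate([-7.8, 11.2, -8.2]) cylinder(h=10.9, r=7.5) → bbox [-15.3,3.7,-8.2] .. [-0.3,18.7,2.7]
B = cube([2.8, 2.3, 6.2]) → bbox [0,0,0] .. [2.8,2.3,6.2]
lo = A.lo+B.lo = [-15.3+0, 3.7+0, -8.2+0] = [-15.300,3.700,-8.200]
hi = A.hi+B.hi = [-0.3+2.8, 18.7+2.3, 2.7+6.2] = [2.500,21.000,8.900]
diag = √(17.8²+17.3²+17.1²) = √908.54 = 30.142


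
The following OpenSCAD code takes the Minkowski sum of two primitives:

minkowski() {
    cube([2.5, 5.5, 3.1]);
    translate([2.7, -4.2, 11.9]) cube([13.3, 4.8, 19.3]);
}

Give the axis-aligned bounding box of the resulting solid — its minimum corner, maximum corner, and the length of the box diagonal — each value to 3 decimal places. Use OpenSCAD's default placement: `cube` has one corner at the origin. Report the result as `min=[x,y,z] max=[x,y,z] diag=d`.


A = translate([2.7, -4.2, 11.9]) cube([13.3, 4.8, 19.3]) → bbox [2.7,-4.2,11.9] .. [16,0.6,31.2]
B = cube([2.5, 5.5, 3.1]) → bbox [0,0,0] .. [2.5,5.5,3.1]
lo = A.lo+B.lo = [2.7+0, -4.2+0, 11.9+0] = [2.700,-4.200,11.900]
hi = A.hi+B.hi = [16+2.5, 0.6+5.5, 31.2+3.1] = [18.500,6.100,34.300]
diag = √(15.8²+10.3²+22.4²) = √857.49 = 29.283

min=[2.700,-4.200,11.900] max=[18.500,6.100,34.300] diag=29.283
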